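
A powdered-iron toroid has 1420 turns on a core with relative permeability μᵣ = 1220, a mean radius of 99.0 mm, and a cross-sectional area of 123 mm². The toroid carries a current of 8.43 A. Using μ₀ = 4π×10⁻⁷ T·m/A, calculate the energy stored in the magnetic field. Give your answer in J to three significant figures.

L = μ₀μᵣN²A/(2πR) = (4π×10⁻⁷)(1220)(1420)²(1.230×10^-4)/(2π×9.900×10^-2) = 0.6113 H.
U = ½LI² = ½(0.6113)(8.43)² = 21.72 J.

U ≈ 21.7 J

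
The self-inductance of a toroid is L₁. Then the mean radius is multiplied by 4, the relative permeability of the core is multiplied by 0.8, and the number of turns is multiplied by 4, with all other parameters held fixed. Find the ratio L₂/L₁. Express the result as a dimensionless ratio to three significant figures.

L₂/L₁ = 3.20

For a toroid, L ∝ μᵣN²A/R.
L₂/L₁ = (4)^-1 × (0.8) × (4)^2 = 3.20.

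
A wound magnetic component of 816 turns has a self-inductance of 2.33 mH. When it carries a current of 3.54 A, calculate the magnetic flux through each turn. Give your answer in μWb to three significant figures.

From L = NΦ_B/I, the flux per turn is Φ_B = LI/N.
Φ_B = (2.330×10^-3 H)(3.54 A)/816 = 1.011×10^-5 Wb.

Φ_B ≈ 10.1 μWb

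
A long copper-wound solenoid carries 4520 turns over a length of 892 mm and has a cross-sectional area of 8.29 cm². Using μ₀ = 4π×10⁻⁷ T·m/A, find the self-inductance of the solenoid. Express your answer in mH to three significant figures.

A = 8.29 cm² = 8.290×10^-4 m².
For a long solenoid, L = μ₀N²A/ℓ.
L = (4π×10⁻⁷)(4520)²(8.290×10^-4)/(0.892 m) = 2.386×10^-2 H.

L ≈ 23.9 mH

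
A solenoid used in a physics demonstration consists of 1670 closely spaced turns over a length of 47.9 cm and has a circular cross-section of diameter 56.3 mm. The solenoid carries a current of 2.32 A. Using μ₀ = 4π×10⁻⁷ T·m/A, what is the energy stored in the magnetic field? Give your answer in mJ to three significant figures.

A = π(d/2)² = π(2.815×10^-2 m)² = 2.489×10^-3 m².
L = μ₀N²A/ℓ = (4π×10⁻⁷)(1670)²(2.489×10^-3)/(0.479) = 1.821×10^-2 H.
U = ½LI² = ½(1.821×10^-2)(2.32)² = 4.902×10^-2 J.

U ≈ 49.0 mJ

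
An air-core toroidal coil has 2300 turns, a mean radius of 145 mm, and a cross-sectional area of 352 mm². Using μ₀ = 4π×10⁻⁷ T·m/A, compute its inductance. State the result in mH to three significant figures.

L ≈ 2.57 mH

For a thin toroid, L = μ₀N²A/(2πR).
L = (4π×10⁻⁷)(2300)²(3.520×10^-4) / (2π×0.145 m) = 2.568×10^-3 H.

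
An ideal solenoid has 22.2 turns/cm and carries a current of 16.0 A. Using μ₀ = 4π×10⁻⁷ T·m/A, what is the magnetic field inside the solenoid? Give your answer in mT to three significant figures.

Inside a long solenoid, B = μ₀nI.
B = (4π×10⁻⁷)(2.220×10^3 m⁻¹)(16.0 A) = 4.464×10^-2 T.

B ≈ 44.6 mT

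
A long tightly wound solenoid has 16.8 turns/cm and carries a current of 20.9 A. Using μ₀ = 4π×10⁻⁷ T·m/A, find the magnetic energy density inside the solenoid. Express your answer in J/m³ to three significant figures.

B = μ₀nI = (4π×10⁻⁷)(1.680×10^3)(20.9) = 4.412×10^-2 T.
u = B²/(2μ₀) = (4.412×10^-2)²/(2×4π×10⁻⁷) = 774.6 J/m³.

u ≈ 775 J/m³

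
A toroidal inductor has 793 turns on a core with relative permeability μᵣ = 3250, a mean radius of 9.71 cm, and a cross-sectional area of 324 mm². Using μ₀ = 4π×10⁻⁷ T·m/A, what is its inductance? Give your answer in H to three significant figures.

L ≈ 1.36 H

For a thin toroid, L = μ₀μᵣN²A/(2πR).
L = (4π×10⁻⁷)(3250)(793)²(3.240×10^-4) / (2π×9.710×10^-2 m) = 1.364 H.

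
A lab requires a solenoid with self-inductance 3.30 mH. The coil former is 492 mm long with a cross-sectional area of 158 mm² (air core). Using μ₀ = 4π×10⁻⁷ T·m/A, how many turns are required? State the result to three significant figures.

N ≈ 2860 turns

A = 158 mm² = 1.580×10^-4 m².
From L = μ₀N²A/ℓ, N = √(Lℓ / (μ₀A)).
N = √[(3.300×10^-3)(0.492) / ((4π×10⁻⁷)×1.580×10^-4)] = √(8.177×10^6) ≈ 2859.6.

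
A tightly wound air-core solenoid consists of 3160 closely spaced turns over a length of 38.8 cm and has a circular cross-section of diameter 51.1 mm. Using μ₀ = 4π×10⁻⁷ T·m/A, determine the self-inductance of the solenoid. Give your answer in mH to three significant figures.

L ≈ 66.3 mH

A = π(d/2)² = π(2.555×10^-2 m)² = 2.051×10^-3 m².
For a long solenoid, L = μ₀N²A/ℓ.
L = (4π×10⁻⁷)(3160)²(2.051×10^-3)/(0.388 m) = 6.633×10^-2 H.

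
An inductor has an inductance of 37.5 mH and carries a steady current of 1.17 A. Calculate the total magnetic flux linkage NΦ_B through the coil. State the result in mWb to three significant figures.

NΦ_B ≈ 43.9 mWb

From L = NΦ_B/I, the flux linkage is NΦ_B = LI.
NΦ_B = (3.750×10^-2 H)(1.17 A) = 4.387×10^-2 Wb.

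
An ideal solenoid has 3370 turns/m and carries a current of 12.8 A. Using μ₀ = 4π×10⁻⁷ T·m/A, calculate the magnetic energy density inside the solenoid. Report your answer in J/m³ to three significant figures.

u ≈ 1170 J/m³

B = μ₀nI = (4π×10⁻⁷)(3.370×10^3)(12.8) = 5.421×10^-2 T.
u = B²/(2μ₀) = (5.421×10^-2)²/(2×4π×10⁻⁷) = 1.169×10^3 J/m³.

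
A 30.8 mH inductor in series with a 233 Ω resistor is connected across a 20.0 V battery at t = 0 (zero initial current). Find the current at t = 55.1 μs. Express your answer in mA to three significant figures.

I ≈ 29.3 mA

τ = L/R = 3.080×10^-2/233 = 1.322×10^-4 s; final current I_∞ = ε/R = 20.0/233 = 8.584×10^-2 A.
I(t) = I_∞(1 − e^(−t/τ)) with t/τ = 0.417.
I = (8.584×10^-2)(1 − e^(−0.417)) = 2.926×10^-2 A.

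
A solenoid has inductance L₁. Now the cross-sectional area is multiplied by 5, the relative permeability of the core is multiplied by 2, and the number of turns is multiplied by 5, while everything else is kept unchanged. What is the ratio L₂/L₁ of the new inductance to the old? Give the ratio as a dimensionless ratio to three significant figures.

L₂/L₁ = 250

For a solenoid, L ∝ μᵣN²A/ℓ.
L₂/L₁ = (5) × (2) × (5)^2 = 250.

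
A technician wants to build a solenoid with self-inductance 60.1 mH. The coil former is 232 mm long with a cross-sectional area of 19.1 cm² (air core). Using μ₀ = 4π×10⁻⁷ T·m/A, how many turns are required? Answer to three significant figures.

A = 19.1 cm² = 1.910×10^-3 m².
From L = μ₀N²A/ℓ, N = √(Lℓ / (μ₀A)).
N = √[(6.010×10^-2)(0.232) / ((4π×10⁻⁷)×1.910×10^-3)] = √(5.809×10^6) ≈ 2410.2.

N ≈ 2410 turns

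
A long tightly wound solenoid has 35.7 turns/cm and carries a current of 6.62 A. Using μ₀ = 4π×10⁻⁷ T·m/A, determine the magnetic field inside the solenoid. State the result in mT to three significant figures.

B ≈ 29.7 mT

Inside a long solenoid, B = μ₀nI.
B = (4π×10⁻⁷)(3.570×10^3 m⁻¹)(6.62 A) = 2.970×10^-2 T.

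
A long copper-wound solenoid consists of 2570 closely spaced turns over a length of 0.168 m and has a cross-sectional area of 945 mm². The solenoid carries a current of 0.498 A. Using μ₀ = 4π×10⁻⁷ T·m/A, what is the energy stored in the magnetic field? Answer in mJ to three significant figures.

U ≈ 5.79 mJ

A = 945 mm² = 9.450×10^-4 m².
L = μ₀N²A/ℓ = (4π×10⁻⁷)(2570)²(9.450×10^-4)/(0.168) = 4.669×10^-2 H.
U = ½LI² = ½(4.669×10^-2)(0.498)² = 5.789×10^-3 J.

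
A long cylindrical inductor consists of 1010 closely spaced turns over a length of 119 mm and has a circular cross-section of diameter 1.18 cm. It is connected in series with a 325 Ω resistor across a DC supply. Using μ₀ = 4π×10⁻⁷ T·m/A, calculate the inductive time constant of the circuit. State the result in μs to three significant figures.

τ ≈ 3.62 μs

A = π(d/2)² = π(5.900×10^-3 m)² = 1.094×10^-4 m².
L = μ₀N²A/ℓ = (4π×10⁻⁷)(1010)²(1.094×10^-4)/(0.119) = 1.178×10^-3 H.
τ = L/R = (1.178×10^-3)/(325) = 3.6247×10^-6 s.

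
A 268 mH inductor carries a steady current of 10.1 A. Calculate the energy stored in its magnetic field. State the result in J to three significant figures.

U ≈ 13.7 J

Stored magnetic energy: U = ½LI².
U = ½(0.268 H)(10.1 A)² = 13.67 J.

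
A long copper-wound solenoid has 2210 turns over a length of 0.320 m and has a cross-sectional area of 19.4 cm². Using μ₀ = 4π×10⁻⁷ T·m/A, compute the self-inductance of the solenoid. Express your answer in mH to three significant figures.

A = 19.4 cm² = 1.940×10^-3 m².
For a long solenoid, L = μ₀N²A/ℓ.
L = (4π×10⁻⁷)(2210)²(1.940×10^-3)/(0.32 m) = 3.721×10^-2 H.

L ≈ 37.2 mH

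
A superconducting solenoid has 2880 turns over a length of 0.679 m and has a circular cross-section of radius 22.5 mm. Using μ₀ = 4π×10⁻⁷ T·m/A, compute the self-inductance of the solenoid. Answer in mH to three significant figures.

A = πr² = π(2.250×10^-2 m)² = 1.590×10^-3 m².
For a long solenoid, L = μ₀N²A/ℓ.
L = (4π×10⁻⁷)(2880)²(1.590×10^-3)/(0.679 m) = 2.441×10^-2 H.

L ≈ 24.4 mH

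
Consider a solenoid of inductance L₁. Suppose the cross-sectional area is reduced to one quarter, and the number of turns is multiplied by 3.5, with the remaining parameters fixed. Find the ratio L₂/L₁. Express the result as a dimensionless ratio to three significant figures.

L₂/L₁ = 3.06

For a solenoid, L ∝ μᵣN²A/ℓ.
L₂/L₁ = (0.25) × (3.5)^2 = 3.06.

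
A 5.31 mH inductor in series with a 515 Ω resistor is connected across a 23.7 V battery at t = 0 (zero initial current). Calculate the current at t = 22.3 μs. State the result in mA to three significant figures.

τ = L/R = 5.310×10^-3/515 = 1.031×10^-5 s; final current I_∞ = ε/R = 23.7/515 = 4.602×10^-2 A.
I(t) = I_∞(1 − e^(−t/τ)) with t/τ = 2.163.
I = (4.602×10^-2)(1 − e^(−2.163)) = 4.073×10^-2 A.

I ≈ 40.7 mA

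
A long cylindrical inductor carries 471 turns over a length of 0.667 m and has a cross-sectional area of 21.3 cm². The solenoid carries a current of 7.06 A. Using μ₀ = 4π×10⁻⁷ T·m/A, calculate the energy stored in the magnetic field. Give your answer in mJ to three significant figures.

U ≈ 22.2 mJ

A = 21.3 cm² = 2.130×10^-3 m².
L = μ₀N²A/ℓ = (4π×10⁻⁷)(471)²(2.130×10^-3)/(0.667) = 8.902×10^-4 H.
U = ½LI² = ½(8.902×10^-4)(7.06)² = 2.219×10^-2 J.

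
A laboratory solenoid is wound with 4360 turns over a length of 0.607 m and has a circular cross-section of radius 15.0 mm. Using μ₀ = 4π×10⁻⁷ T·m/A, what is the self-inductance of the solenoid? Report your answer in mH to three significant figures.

L ≈ 27.8 mH

A = πr² = π(1.500×10^-2 m)² = 7.069×10^-4 m².
For a long solenoid, L = μ₀N²A/ℓ.
L = (4π×10⁻⁷)(4360)²(7.069×10^-4)/(0.607 m) = 2.782×10^-2 H.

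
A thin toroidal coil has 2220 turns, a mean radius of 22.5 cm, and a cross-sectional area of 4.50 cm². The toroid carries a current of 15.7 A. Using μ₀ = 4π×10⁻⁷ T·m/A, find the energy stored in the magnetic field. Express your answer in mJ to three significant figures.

L = μ₀N²A/(2πR) = (4π×10⁻⁷)(2220)²(4.500×10^-4)/(2π×0.225) = 1.971×10^-3 H.
U = ½LI² = ½(1.971×10^-3)(15.7)² = 0.243 J.

U ≈ 243 mJ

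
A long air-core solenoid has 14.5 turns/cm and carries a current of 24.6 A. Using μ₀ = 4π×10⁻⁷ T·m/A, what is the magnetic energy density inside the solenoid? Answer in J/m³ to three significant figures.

u ≈ 799 J/m³

B = μ₀nI = (4π×10⁻⁷)(1.450×10^3)(24.6) = 4.482×10^-2 T.
u = B²/(2μ₀) = (4.482×10^-2)²/(2×4π×10⁻⁷) = 799.4 J/m³.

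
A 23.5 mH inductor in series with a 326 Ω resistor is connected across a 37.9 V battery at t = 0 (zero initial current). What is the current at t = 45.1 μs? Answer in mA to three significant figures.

I ≈ 54.1 mA

τ = L/R = 2.350×10^-2/326 = 7.209×10^-5 s; final current I_∞ = ε/R = 37.9/326 = 0.1163 A.
I(t) = I_∞(1 − e^(−t/τ)) with t/τ = 0.626.
I = (0.1163)(1 − e^(−0.626)) = 5.407×10^-2 A.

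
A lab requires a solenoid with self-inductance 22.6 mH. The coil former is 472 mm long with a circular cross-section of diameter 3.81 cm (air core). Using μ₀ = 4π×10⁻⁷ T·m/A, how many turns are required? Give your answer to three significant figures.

A = π(d/2)² = π(1.905×10^-2 m)² = 1.140×10^-3 m².
From L = μ₀N²A/ℓ, N = √(Lℓ / (μ₀A)).
N = √[(2.260×10^-2)(0.472) / ((4π×10⁻⁷)×1.140×10^-3)] = √(7.446×10^6) ≈ 2728.7.

N ≈ 2730 turns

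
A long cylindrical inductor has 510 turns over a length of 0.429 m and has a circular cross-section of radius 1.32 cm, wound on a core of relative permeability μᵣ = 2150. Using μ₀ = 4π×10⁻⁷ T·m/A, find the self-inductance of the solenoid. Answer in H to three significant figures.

L ≈ 0.897 H

A = πr² = π(1.320×10^-2 m)² = 5.474×10^-4 m².
For a long solenoid, L = μ₀μᵣN²A/ℓ.
L = (4π×10⁻⁷)(2150)(510)²(5.474×10^-4)/(0.429 m) = 0.8967 H.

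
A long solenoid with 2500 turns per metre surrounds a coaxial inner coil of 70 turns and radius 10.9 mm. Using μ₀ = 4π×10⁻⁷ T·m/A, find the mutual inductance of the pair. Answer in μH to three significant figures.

The outer solenoid produces a uniform field B₁ = μ₀n₁I₁ across the inner coil,
so the flux linkage is N₂Φ = N₂B₁A₂ = μ₀n₁N₂A₂·I₁, giving M = μ₀n₁N₂A₂.
A₂ = πr² = π(1.090×10^-2 m)² = 3.733×10^-4 m².
M = (4π×10⁻⁷)(2500)(70)(3.733×10^-4) = 8.208×10^-5 H.

M ≈ 82.1 μH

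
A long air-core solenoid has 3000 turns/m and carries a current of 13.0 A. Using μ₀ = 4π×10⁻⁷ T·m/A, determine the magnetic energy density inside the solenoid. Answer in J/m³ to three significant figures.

u ≈ 956 J/m³

B = μ₀nI = (4π×10⁻⁷)(3.000×10^3)(13.0) = 4.901×10^-2 T.
u = B²/(2μ₀) = (4.901×10^-2)²/(2×4π×10⁻⁷) = 955.7 J/m³.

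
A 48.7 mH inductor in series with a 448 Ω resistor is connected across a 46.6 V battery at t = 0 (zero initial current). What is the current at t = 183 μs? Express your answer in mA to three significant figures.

I ≈ 84.7 mA

τ = L/R = 4.870×10^-2/448 = 1.087×10^-4 s; final current I_∞ = ε/R = 46.6/448 = 0.104 A.
I(t) = I_∞(1 − e^(−t/τ)) with t/τ = 1.683.
I = (0.104)(1 − e^(−1.683)) = 8.470×10^-2 A.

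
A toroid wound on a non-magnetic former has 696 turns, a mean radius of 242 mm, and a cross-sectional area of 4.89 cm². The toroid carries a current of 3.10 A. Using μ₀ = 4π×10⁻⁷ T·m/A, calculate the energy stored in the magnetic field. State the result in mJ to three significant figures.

L = μ₀N²A/(2πR) = (4π×10⁻⁷)(696)²(4.890×10^-4)/(2π×0.242) = 1.958×10^-4 H.
U = ½LI² = ½(1.958×10^-4)(3.10)² = 9.407×10^-4 J.

U ≈ 0.941 mJ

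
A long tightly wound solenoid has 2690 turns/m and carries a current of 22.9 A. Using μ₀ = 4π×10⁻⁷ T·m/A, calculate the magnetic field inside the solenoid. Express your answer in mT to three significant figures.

Inside a long solenoid, B = μ₀nI.
B = (4π×10⁻⁷)(2.690×10^3 m⁻¹)(22.9 A) = 7.741×10^-2 T.

B ≈ 77.4 mT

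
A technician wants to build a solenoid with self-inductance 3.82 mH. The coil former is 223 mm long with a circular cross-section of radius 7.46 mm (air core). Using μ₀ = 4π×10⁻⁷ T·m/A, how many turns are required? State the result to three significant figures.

A = πr² = π(7.460×10^-3 m)² = 1.748×10^-4 m².
From L = μ₀N²A/ℓ, N = √(Lℓ / (μ₀A)).
N = √[(3.820×10^-3)(0.223) / ((4π×10⁻⁷)×1.748×10^-4)] = √(3.877×10^6) ≈ 1969.1.

N ≈ 1970 turns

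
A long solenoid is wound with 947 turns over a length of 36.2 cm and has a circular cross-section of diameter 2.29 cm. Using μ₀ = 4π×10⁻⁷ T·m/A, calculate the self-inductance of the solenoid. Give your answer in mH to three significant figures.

L ≈ 1.28 mH

A = π(d/2)² = π(1.145×10^-2 m)² = 4.119×10^-4 m².
For a long solenoid, L = μ₀N²A/ℓ.
L = (4π×10⁻⁷)(947)²(4.119×10^-4)/(0.362 m) = 1.282×10^-3 H.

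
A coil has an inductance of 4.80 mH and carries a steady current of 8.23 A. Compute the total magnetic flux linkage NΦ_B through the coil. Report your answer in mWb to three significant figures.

NΦ_B ≈ 39.5 mWb

From L = NΦ_B/I, the flux linkage is NΦ_B = LI.
NΦ_B = (4.800×10^-3 H)(8.23 A) = 3.950×10^-2 Wb.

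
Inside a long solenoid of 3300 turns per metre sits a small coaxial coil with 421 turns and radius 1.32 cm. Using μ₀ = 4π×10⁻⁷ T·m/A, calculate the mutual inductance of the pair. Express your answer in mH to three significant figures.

The outer solenoid produces a uniform field B₁ = μ₀n₁I₁ across the inner coil,
so the flux linkage is N₂Φ = N₂B₁A₂ = μ₀n₁N₂A₂·I₁, giving M = μ₀n₁N₂A₂.
A₂ = πr² = π(1.320×10^-2 m)² = 5.474×10^-4 m².
M = (4π×10⁻⁷)(3300)(421)(5.474×10^-4) = 9.557×10^-4 H.

M ≈ 0.956 mH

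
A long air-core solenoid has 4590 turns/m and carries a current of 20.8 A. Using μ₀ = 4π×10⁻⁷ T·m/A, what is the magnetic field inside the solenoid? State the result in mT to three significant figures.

B ≈ 120 mT

Inside a long solenoid, B = μ₀nI.
B = (4π×10⁻⁷)(4.590×10^3 m⁻¹)(20.8 A) = 0.12 T.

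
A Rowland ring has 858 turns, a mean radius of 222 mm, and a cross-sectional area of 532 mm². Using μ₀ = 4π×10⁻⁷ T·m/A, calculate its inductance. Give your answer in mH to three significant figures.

L ≈ 0.353 mH

For a thin toroid, L = μ₀N²A/(2πR).
L = (4π×10⁻⁷)(858)²(5.320×10^-4) / (2π×0.222 m) = 3.528×10^-4 H.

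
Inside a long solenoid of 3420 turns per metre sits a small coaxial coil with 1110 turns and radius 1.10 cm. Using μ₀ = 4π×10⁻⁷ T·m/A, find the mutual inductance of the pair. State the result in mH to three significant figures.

The outer solenoid produces a uniform field B₁ = μ₀n₁I₁ across the inner coil,
so the flux linkage is N₂Φ = N₂B₁A₂ = μ₀n₁N₂A₂·I₁, giving M = μ₀n₁N₂A₂.
A₂ = πr² = π(1.100×10^-2 m)² = 3.801×10^-4 m².
M = (4π×10⁻⁷)(3420)(1110)(3.801×10^-4) = 1.813×10^-3 H.

M ≈ 1.81 mH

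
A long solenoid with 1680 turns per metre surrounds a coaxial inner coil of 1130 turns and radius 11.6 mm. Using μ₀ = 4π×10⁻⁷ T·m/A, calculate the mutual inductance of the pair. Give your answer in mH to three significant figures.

M ≈ 1.01 mH

The outer solenoid produces a uniform field B₁ = μ₀n₁I₁ across the inner coil,
so the flux linkage is N₂Φ = N₂B₁A₂ = μ₀n₁N₂A₂·I₁, giving M = μ₀n₁N₂A₂.
A₂ = πr² = π(1.160×10^-2 m)² = 4.227×10^-4 m².
M = (4π×10⁻⁷)(1680)(1130)(4.227×10^-4) = 1.008×10^-3 H.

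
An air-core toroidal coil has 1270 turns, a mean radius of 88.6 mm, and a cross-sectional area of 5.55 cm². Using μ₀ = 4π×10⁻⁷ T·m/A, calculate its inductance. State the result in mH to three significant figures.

For a thin toroid, L = μ₀N²A/(2πR).
L = (4π×10⁻⁷)(1270)²(5.550×10^-4) / (2π×8.860×10^-2 m) = 2.021×10^-3 H.

L ≈ 2.02 mH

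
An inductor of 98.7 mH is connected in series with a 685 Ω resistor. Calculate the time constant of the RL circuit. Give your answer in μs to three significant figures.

τ = L/R = (9.870×10^-2 H)/(685 Ω) = 1.441×10^-4 s.

τ ≈ 144 μs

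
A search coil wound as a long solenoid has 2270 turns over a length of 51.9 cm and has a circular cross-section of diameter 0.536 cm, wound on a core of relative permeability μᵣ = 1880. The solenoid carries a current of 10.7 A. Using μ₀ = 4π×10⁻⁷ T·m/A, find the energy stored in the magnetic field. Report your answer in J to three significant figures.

A = π(d/2)² = π(2.680×10^-3 m)² = 2.256×10^-5 m².
L = μ₀μᵣN²A/ℓ = (4π×10⁻⁷)(1880)(2270)²(2.256×10^-5)/(0.519) = 0.5293 H.
U = ½LI² = ½(0.5293)(10.7)² = 30.3 J.

U ≈ 30.3 J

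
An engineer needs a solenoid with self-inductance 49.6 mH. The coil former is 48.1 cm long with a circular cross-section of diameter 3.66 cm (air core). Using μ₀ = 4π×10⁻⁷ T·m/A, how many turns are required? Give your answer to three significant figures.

A = π(d/2)² = π(1.830×10^-2 m)² = 1.052×10^-3 m².
From L = μ₀N²A/ℓ, N = √(Lℓ / (μ₀A)).
N = √[(4.960×10^-2)(0.481) / ((4π×10⁻⁷)×1.052×10^-3)] = √(1.8045×10^7) ≈ 4248.0.

N ≈ 4250 turns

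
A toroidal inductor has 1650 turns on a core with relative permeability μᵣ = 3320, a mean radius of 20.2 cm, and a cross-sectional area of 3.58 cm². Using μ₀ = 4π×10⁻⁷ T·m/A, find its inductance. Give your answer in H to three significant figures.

L ≈ 3.20 H

For a thin toroid, L = μ₀μᵣN²A/(2πR).
L = (4π×10⁻⁷)(3320)(1650)²(3.580×10^-4) / (2π×0.202 m) = 3.204 H.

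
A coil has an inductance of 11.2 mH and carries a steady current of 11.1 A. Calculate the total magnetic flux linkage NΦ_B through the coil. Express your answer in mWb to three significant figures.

From L = NΦ_B/I, the flux linkage is NΦ_B = LI.
NΦ_B = (1.120×10^-2 H)(11.1 A) = 0.1243 Wb.

NΦ_B ≈ 124 mWb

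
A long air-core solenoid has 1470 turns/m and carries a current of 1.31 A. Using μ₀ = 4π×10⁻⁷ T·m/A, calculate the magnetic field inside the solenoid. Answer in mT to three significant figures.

Inside a long solenoid, B = μ₀nI.
B = (4π×10⁻⁷)(1.470×10^3 m⁻¹)(1.31 A) = 2.420×10^-3 T.

B ≈ 2.42 mT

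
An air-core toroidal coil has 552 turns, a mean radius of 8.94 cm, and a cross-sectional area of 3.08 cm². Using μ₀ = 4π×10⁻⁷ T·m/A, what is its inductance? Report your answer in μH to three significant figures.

For a thin toroid, L = μ₀N²A/(2πR).
L = (4π×10⁻⁷)(552)²(3.080×10^-4) / (2π×8.940×10^-2 m) = 2.100×10^-4 H.

L ≈ 210 μH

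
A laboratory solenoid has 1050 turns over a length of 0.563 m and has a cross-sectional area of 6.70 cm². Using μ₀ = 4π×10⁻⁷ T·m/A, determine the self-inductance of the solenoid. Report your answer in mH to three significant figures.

L ≈ 1.65 mH

A = 6.70 cm² = 6.700×10^-4 m².
For a long solenoid, L = μ₀N²A/ℓ.
L = (4π×10⁻⁷)(1050)²(6.700×10^-4)/(0.563 m) = 1.649×10^-3 H.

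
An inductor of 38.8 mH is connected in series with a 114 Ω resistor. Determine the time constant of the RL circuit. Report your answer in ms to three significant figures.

τ = L/R = (3.880×10^-2 H)/(114 Ω) = 3.404×10^-4 s.

τ ≈ 0.340 ms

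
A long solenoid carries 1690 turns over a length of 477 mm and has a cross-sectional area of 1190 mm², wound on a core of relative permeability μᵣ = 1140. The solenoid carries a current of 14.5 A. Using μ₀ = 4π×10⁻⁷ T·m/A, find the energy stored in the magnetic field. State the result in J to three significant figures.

U ≈ 1070 J

A = 1190 mm² = 1.190×10^-3 m².
L = μ₀μᵣN²A/ℓ = (4π×10⁻⁷)(1140)(1690)²(1.190×10^-3)/(0.477) = 10.21 H.
U = ½LI² = ½(10.21)(14.5)² = 1.073×10^3 J.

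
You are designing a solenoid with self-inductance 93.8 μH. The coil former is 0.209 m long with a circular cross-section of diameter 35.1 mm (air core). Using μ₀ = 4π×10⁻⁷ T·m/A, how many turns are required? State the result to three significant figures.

A = π(d/2)² = π(1.755×10^-2 m)² = 9.676×10^-4 m².
From L = μ₀N²A/ℓ, N = √(Lℓ / (μ₀A)).
N = √[(9.380×10^-5)(0.209) / ((4π×10⁻⁷)×9.676×10^-4)] = √(1.612×10^4) ≈ 127.0.

N ≈ 127 turns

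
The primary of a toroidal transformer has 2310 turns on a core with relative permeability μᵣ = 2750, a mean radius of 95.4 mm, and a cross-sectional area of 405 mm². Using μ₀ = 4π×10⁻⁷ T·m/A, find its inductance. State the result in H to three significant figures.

For a thin toroid, L = μ₀μᵣN²A/(2πR).
L = (4π×10⁻⁷)(2750)(2310)²(4.050×10^-4) / (2π×9.540×10^-2 m) = 12.46 H.

L ≈ 12.5 H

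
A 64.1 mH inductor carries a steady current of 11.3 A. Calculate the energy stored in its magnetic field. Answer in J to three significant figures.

Stored magnetic energy: U = ½LI².
U = ½(6.410×10^-2 H)(11.3 A)² = 4.092 J.

U ≈ 4.09 J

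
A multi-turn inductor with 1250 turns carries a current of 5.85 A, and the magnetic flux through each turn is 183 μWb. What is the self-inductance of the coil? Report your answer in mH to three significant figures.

Self-inductance is defined by L = NΦ_B/I (flux linkage over current).
L = (1250)(1.830×10^-4 Wb)/(5.85 A) = 3.910×10^-2 H.

L ≈ 39.1 mH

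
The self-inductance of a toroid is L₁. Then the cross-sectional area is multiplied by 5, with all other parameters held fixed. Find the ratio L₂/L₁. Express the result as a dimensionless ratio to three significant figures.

For a toroid, L ∝ μᵣN²A/R.
L₂/L₁ = (5) = 5.00.

L₂/L₁ = 5.00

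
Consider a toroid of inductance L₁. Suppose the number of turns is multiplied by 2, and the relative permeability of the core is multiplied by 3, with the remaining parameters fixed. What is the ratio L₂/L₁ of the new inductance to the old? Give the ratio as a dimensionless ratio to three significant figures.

L₂/L₁ = 12.0

For a toroid, L ∝ μᵣN²A/R.
L₂/L₁ = (2)^2 × (3) = 12.0.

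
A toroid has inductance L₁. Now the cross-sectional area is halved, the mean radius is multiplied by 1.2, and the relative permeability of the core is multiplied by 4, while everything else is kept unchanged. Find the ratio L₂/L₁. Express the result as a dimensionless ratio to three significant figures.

For a toroid, L ∝ μᵣN²A/R.
L₂/L₁ = (0.5) × (1.2)^-1 × (4) = 1.67.

L₂/L₁ = 1.67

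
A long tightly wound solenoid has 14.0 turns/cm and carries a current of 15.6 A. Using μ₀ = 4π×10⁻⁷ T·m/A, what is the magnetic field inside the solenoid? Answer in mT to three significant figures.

B ≈ 27.4 mT

Inside a long solenoid, B = μ₀nI.
B = (4π×10⁻⁷)(1.400×10^3 m⁻¹)(15.6 A) = 2.744×10^-2 T.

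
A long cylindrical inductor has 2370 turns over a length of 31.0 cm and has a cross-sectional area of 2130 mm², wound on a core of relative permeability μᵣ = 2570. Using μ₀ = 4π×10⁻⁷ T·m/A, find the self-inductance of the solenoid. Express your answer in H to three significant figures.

A = 2130 mm² = 2.130×10^-3 m².
For a long solenoid, L = μ₀μᵣN²A/ℓ.
L = (4π×10⁻⁷)(2570)(2370)²(2.130×10^-3)/(0.31 m) = 124.6 H.

L ≈ 125 H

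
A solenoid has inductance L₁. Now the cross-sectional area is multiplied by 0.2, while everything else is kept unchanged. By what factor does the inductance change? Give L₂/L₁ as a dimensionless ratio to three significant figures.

L₂/L₁ = 0.200

For a solenoid, L ∝ μᵣN²A/ℓ.
L₂/L₁ = (0.2) = 0.200.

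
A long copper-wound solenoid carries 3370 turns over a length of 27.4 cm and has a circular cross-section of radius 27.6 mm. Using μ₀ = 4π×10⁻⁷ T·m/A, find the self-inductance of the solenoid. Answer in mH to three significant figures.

L ≈ 125 mH

A = πr² = π(2.760×10^-2 m)² = 2.393×10^-3 m².
For a long solenoid, L = μ₀N²A/ℓ.
L = (4π×10⁻⁷)(3370)²(2.393×10^-3)/(0.274 m) = 0.1246 H.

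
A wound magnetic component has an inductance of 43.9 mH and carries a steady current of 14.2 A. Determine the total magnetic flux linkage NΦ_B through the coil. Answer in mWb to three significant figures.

NΦ_B ≈ 623 mWb

From L = NΦ_B/I, the flux linkage is NΦ_B = LI.
NΦ_B = (4.390×10^-2 H)(14.2 A) = 0.6234 Wb.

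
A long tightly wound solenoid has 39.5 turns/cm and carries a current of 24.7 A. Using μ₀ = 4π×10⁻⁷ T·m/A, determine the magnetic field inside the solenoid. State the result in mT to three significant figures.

Inside a long solenoid, B = μ₀nI.
B = (4π×10⁻⁷)(3.950×10^3 m⁻¹)(24.7 A) = 0.1226 T.

B ≈ 123 mT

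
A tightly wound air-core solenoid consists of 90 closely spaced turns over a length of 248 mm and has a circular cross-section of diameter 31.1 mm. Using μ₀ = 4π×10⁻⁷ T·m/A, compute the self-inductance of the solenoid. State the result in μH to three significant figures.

A = π(d/2)² = π(1.555×10^-2 m)² = 7.596×10^-4 m².
For a long solenoid, L = μ₀N²A/ℓ.
L = (4π×10⁻⁷)(90)²(7.596×10^-4)/(0.248 m) = 3.118×10^-5 H.

L ≈ 31.2 μH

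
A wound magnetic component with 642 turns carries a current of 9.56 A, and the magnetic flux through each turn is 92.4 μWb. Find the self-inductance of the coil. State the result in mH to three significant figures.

Self-inductance is defined by L = NΦ_B/I (flux linkage over current).
L = (642)(9.240×10^-5 Wb)/(9.56 A) = 6.205×10^-3 H.

L ≈ 6.21 mH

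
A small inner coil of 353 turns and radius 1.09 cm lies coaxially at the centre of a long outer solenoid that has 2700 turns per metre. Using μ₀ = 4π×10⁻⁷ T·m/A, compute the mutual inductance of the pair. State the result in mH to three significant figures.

The outer solenoid produces a uniform field B₁ = μ₀n₁I₁ across the inner coil,
so the flux linkage is N₂Φ = N₂B₁A₂ = μ₀n₁N₂A₂·I₁, giving M = μ₀n₁N₂A₂.
A₂ = πr² = π(1.090×10^-2 m)² = 3.733×10^-4 m².
M = (4π×10⁻⁷)(2700)(353)(3.733×10^-4) = 4.470×10^-4 H.

M ≈ 0.447 mH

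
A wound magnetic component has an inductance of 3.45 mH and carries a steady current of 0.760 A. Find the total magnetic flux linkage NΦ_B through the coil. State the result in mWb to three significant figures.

From L = NΦ_B/I, the flux linkage is NΦ_B = LI.
NΦ_B = (3.450×10^-3 H)(0.760 A) = 2.622×10^-3 Wb.

NΦ_B ≈ 2.62 mWb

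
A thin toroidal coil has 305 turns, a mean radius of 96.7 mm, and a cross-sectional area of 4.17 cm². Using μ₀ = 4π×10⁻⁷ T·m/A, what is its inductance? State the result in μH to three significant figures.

For a thin toroid, L = μ₀N²A/(2πR).
L = (4π×10⁻⁷)(305)²(4.170×10^-4) / (2π×9.670×10^-2 m) = 8.023×10^-5 H.

L ≈ 80.2 μH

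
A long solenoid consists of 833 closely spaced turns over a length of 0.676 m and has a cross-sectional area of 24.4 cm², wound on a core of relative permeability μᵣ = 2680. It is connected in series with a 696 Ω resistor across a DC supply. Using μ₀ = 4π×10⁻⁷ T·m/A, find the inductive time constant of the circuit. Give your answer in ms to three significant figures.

A = 24.4 cm² = 2.440×10^-3 m².
L = μ₀μᵣN²A/ℓ = (4π×10⁻⁷)(2680)(833)²(2.440×10^-3)/(0.676) = 8.4349 H.
τ = L/R = (8.4349)/(696) = 1.212×10^-2 s.

τ ≈ 12.1 ms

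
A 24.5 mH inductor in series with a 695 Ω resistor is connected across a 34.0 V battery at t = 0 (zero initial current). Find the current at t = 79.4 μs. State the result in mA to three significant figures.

I ≈ 43.8 mA

τ = L/R = 2.450×10^-2/695 = 3.525×10^-5 s; final current I_∞ = ε/R = 34.0/695 = 4.892×10^-2 A.
I(t) = I_∞(1 − e^(−t/τ)) with t/τ = 2.252.
I = (4.892×10^-2)(1 − e^(−2.252)) = 4.378×10^-2 A.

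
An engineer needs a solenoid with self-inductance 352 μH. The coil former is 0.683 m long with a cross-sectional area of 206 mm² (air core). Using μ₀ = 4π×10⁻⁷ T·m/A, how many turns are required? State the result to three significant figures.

A = 206 mm² = 2.060×10^-4 m².
From L = μ₀N²A/ℓ, N = √(Lℓ / (μ₀A)).
N = √[(3.520×10^-4)(0.683) / ((4π×10⁻⁷)×2.060×10^-4)] = √(9.287×10^5) ≈ 963.7.

N ≈ 964 turns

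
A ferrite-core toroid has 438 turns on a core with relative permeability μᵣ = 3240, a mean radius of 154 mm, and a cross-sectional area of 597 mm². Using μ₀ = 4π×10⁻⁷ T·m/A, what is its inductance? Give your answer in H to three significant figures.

L ≈ 0.482 H

For a thin toroid, L = μ₀μᵣN²A/(2πR).
L = (4π×10⁻⁷)(3240)(438)²(5.970×10^-4) / (2π×0.154 m) = 0.4819 H.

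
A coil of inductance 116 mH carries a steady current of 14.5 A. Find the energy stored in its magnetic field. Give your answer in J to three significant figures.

Stored magnetic energy: U = ½LI².
U = ½(0.116 H)(14.5 A)² = 12.19 J.

U ≈ 12.2 J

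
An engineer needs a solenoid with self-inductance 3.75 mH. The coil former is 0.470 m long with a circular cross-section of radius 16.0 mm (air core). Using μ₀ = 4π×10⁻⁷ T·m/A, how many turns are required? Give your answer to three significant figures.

N ≈ 1320 turns

A = πr² = π(1.600×10^-2 m)² = 8.042×10^-4 m².
From L = μ₀N²A/ℓ, N = √(Lℓ / (μ₀A)).
N = √[(3.750×10^-3)(0.47) / ((4π×10⁻⁷)×8.042×10^-4)] = √(1.744×10^6) ≈ 1320.6.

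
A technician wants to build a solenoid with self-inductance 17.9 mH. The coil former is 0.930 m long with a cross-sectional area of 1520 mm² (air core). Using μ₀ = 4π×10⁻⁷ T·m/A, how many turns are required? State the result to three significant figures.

A = 1520 mm² = 1.520×10^-3 m².
From L = μ₀N²A/ℓ, N = √(Lℓ / (μ₀A)).
N = √[(1.790×10^-2)(0.93) / ((4π×10⁻⁷)×1.520×10^-3)] = √(8.715×10^6) ≈ 2952.2.

N ≈ 2950 turns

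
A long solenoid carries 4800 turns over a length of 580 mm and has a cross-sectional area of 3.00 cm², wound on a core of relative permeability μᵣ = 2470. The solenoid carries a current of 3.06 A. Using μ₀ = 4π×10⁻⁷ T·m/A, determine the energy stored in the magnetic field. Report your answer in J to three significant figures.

U ≈ 173 J

A = 3.00 cm² = 3.000×10^-4 m².
L = μ₀μᵣN²A/ℓ = (4π×10⁻⁷)(2470)(4800)²(3.000×10^-4)/(0.58) = 36.99 H.
U = ½LI² = ½(36.99)(3.06)² = 173.2 J.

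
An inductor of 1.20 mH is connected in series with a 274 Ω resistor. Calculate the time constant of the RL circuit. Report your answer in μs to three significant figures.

τ = L/R = (1.200×10^-3 H)/(274 Ω) = 4.380×10^-6 s.

τ ≈ 4.38 μs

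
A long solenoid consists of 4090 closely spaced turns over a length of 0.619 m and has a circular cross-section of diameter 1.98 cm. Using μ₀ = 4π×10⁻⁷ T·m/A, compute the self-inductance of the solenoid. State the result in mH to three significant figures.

L ≈ 10.5 mH

A = π(d/2)² = π(9.900×10^-3 m)² = 3.079×10^-4 m².
For a long solenoid, L = μ₀N²A/ℓ.
L = (4π×10⁻⁷)(4090)²(3.079×10^-4)/(0.619 m) = 1.046×10^-2 H.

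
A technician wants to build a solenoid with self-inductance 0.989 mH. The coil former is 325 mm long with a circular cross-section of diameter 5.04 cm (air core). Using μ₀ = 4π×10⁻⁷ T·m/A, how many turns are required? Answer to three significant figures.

N ≈ 358 turns

A = π(d/2)² = π(2.520×10^-2 m)² = 1.995×10^-3 m².
From L = μ₀N²A/ℓ, N = √(Lℓ / (μ₀A)).
N = √[(9.890×10^-4)(0.325) / ((4π×10⁻⁷)×1.995×10^-3)] = √(1.282×10^5) ≈ 358.1.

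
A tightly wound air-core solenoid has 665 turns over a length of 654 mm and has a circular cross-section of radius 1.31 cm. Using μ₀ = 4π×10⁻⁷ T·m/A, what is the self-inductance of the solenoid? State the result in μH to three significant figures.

L ≈ 458 μH

A = πr² = π(1.310×10^-2 m)² = 5.391×10^-4 m².
For a long solenoid, L = μ₀N²A/ℓ.
L = (4π×10⁻⁷)(665)²(5.391×10^-4)/(0.654 m) = 4.581×10^-4 H.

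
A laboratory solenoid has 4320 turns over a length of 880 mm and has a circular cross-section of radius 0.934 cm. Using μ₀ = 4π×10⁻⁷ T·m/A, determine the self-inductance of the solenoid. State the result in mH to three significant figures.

L ≈ 7.30 mH

A = πr² = π(9.340×10^-3 m)² = 2.741×10^-4 m².
For a long solenoid, L = μ₀N²A/ℓ.
L = (4π×10⁻⁷)(4320)²(2.741×10^-4)/(0.88 m) = 7.304×10^-3 H.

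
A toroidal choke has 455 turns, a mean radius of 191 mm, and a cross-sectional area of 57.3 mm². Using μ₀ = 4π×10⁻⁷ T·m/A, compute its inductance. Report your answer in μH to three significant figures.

For a thin toroid, L = μ₀N²A/(2πR).
L = (4π×10⁻⁷)(455)²(5.730×10^-5) / (2π×0.191 m) = 1.242×10^-5 H.

L ≈ 12.4 μH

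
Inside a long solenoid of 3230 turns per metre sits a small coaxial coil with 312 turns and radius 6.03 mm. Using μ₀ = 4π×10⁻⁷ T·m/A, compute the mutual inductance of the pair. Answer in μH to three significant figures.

The outer solenoid produces a uniform field B₁ = μ₀n₁I₁ across the inner coil,
so the flux linkage is N₂Φ = N₂B₁A₂ = μ₀n₁N₂A₂·I₁, giving M = μ₀n₁N₂A₂.
A₂ = πr² = π(6.030×10^-3 m)² = 1.142×10^-4 m².
M = (4π×10⁻⁷)(3230)(312)(1.142×10^-4) = 1.447×10^-4 H.

M ≈ 145 μH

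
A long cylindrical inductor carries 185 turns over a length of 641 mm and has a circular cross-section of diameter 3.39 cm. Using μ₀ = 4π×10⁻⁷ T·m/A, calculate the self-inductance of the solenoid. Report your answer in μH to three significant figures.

L ≈ 60.6 μH

A = π(d/2)² = π(1.695×10^-2 m)² = 9.026×10^-4 m².
For a long solenoid, L = μ₀N²A/ℓ.
L = (4π×10⁻⁷)(185)²(9.026×10^-4)/(0.641 m) = 6.056×10^-5 H.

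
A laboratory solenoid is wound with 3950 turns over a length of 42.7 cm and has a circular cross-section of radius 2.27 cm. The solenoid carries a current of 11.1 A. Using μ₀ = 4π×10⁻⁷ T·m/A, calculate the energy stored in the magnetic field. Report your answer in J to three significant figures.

A = πr² = π(2.270×10^-2 m)² = 1.619×10^-3 m².
L = μ₀N²A/ℓ = (4π×10⁻⁷)(3950)²(1.619×10^-3)/(0.427) = 7.433×10^-2 H.
U = ½LI² = ½(7.433×10^-2)(11.1)² = 4.579 J.

U ≈ 4.58 J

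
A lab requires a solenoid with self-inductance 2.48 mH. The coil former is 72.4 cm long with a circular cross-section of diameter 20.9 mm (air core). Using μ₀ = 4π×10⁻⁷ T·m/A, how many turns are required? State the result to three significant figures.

N ≈ 2040 turns

A = π(d/2)² = π(1.045×10^-2 m)² = 3.431×10^-4 m².
From L = μ₀N²A/ℓ, N = √(Lℓ / (μ₀A)).
N = √[(2.480×10^-3)(0.724) / ((4π×10⁻⁷)×3.431×10^-4)] = √(4.1648×10^6) ≈ 2040.8.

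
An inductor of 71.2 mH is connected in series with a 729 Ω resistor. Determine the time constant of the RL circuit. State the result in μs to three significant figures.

τ = L/R = (7.120×10^-2 H)/(729 Ω) = 9.767×10^-5 s.

τ ≈ 97.7 μs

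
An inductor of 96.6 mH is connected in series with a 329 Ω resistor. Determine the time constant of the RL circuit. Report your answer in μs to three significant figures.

τ ≈ 294 μs

τ = L/R = (9.660×10^-2 H)/(329 Ω) = 2.936×10^-4 s.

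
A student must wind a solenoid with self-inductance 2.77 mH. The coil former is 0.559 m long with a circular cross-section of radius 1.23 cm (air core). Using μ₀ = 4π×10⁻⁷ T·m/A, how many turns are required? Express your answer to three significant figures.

N ≈ 1610 turns

A = πr² = π(1.230×10^-2 m)² = 4.753×10^-4 m².
From L = μ₀N²A/ℓ, N = √(Lℓ / (μ₀A)).
N = √[(2.770×10^-3)(0.559) / ((4π×10⁻⁷)×4.753×10^-4)] = √(2.593×10^6) ≈ 1610.1.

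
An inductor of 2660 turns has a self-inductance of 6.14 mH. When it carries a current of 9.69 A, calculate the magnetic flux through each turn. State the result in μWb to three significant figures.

From L = NΦ_B/I, the flux per turn is Φ_B = LI/N.
Φ_B = (6.140×10^-3 H)(9.69 A)/2660 = 2.237×10^-5 Wb.

Φ_B ≈ 22.4 μWb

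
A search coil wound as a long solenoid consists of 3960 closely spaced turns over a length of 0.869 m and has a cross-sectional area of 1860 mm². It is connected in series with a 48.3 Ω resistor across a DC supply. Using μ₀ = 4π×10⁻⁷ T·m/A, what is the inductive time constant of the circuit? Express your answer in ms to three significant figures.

τ ≈ 0.873 ms

A = 1860 mm² = 1.860×10^-3 m².
L = μ₀N²A/ℓ = (4π×10⁻⁷)(3960)²(1.860×10^-3)/(0.869) = 4.218×10^-2 H.
τ = L/R = (4.218×10^-2)/(48.3) = 8.733×10^-4 s.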